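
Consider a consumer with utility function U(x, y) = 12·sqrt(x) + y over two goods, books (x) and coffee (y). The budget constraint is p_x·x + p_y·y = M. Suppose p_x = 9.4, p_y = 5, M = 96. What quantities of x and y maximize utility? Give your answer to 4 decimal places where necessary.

x* = 10.1856, y* = 0.0511

Utility is quasi-linear in y; the FOC for x is 6/√x = p_x/p_y.
Solve: √x = 6·p_y/p_x, so x*(p_x,p_y) = (6·p_y/p_x)², and y* = (M − p_x·x*)/p_y.
Plugging in: x* = (6·5/9.4)² = 10.1856, y* = 0.0511.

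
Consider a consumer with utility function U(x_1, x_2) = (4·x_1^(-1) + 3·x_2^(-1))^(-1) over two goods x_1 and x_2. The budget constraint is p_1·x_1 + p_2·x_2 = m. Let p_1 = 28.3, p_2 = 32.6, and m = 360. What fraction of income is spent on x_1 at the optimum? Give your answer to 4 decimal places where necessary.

share on x_1 = 0.5183

From the CES first-order condition, (4/3)·(x_2/x_1)^(2) = p_1/p_2.
Hence x_2/x_1 = ((3/4)·p_1/p_2)^(1/(2)), i.e. raised to the 0.5 power.
With the ratio pinned down, the budget gives x_1* = m/(p_1 + p_2·(x_2/x_1)) and x_2* = (x_2/x_1)·x_1*.
Numerically x_2/x_1 = 0.806891, so x_1* = 360/(28.3 + 32.6·0.806891) = 6.5928 and x_2* = 0.806891·6.5928 = 5.3197.
Expenditure on x_1: 28.3·6.5928 = 186.5775; share = 0.5183.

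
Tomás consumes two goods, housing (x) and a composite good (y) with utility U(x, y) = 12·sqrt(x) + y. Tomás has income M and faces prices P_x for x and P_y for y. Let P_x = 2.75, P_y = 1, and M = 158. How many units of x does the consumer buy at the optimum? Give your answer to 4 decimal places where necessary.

x* = 4.7603

Set MRS = P_x/P_y: 6·x^(−1/2) = P_x/P_y.
Thus x* = (6·P_y/P_x)² — independent of M — with the rest of income spent on y.
Plugging in: x* = (6·1/2.75)² = 4.7603.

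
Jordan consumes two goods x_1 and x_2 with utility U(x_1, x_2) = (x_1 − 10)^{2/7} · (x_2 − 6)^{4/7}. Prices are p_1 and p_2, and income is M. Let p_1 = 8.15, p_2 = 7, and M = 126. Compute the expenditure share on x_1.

Discretionary income = 126 − 10·8.15 − 6·7 = 2.5; x_1* = 10 + 1/3·2.5/8.15 = 10.1022; x_2* = 6 + 2/3·2.5/7 = 6.2381.
Expenditure on x_1: 8.15·10.1022 = 82.3333; share = 0.6534.

share on x_1 = 0.6534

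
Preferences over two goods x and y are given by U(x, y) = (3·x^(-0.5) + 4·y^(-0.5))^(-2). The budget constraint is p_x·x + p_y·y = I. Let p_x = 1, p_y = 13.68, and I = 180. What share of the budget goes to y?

MRS = MU_x/MU_y = (3/4)·(y/x)^(1.5). Set equal to p_x/p_y.
Solve for the ratio: y/x = [(4/3)·p_x/p_y]^(2/3).
With the ratio pinned down, the budget gives x* = I/(p_x + p_y·(y/x)) and y* = (y/x)·x*.
Numerically y/x = 0.211788, so x* = 180/(1 + 13.68·0.211788) = 46.1863 and y* = 0.211788·46.1863 = 9.7817.
Expenditure on y: 13.68·9.7817 = 133.8137; share = 0.7434.

share on y = 0.7434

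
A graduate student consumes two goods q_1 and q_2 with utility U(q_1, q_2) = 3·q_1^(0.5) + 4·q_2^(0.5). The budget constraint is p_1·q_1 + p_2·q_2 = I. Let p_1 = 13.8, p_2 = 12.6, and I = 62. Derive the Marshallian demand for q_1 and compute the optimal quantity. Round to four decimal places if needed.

MRS = MU_q_1/MU_q_2 = (3/4)·(q_2/q_1)^(0.5). Set equal to p_1/p_2.
Hence q_2/q_1 = ((4/3)·p_1/p_2)^(1/(0.5)), i.e. raised to the 2 power.
With the ratio pinned down, the budget gives q_1* = I/(p_1 + p_2·(q_2/q_1)) and q_2* = (q_2/q_1)·q_1*.
Numerically q_2/q_1 = 2.132527, so q_1* = 62/(13.8 + 12.6·2.132527) = 1.5245.

q_1* = 1.5245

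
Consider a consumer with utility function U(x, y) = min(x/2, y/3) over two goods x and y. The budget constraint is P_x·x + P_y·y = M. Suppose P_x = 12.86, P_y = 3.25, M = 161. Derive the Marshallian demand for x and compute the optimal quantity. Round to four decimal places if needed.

Leontief preferences: the optimum is at the kink where x/2 = y/3, i.e. y = (3/2)·x.
Budget: P_x·x + P_y·(3/2)·x = M, so (2·P_x + 3·P_y)·x = 2·M.
Demand: x*(P_x,P_y,M) = 2·M/(2·P_x + 3·P_y), y* = 3·M/(2·P_x + 3·P_y).
Here 2·12.86 + 3·3.25 = 35.47, giving x* = 9.0781.

x* = 9.0781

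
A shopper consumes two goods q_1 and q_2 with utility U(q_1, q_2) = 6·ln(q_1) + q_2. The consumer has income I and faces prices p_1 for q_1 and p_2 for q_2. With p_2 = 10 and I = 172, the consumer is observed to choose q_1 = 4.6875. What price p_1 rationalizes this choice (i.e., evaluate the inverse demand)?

MU_q_1 = 6/q_1, MU_q_2 = 1. Tangency: 6/q_1 = p_1/p_2.
So q_1*(p_1,p_2) = 6·p_2/p_1, independent of income; and q_2* = (I − 6·p_2)/p_2.
Set q_1* = 4.6875 in the demand function and solve for p_1: p_1 = 12.8.

p_1 = 12.8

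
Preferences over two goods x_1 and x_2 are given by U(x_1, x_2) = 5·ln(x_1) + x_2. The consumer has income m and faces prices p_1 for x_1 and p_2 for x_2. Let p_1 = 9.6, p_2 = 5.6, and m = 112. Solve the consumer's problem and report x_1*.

MU_x_1 = 5/x_1, MU_x_2 = 1. Tangency: 5/x_1 = p_1/p_2.
So x_1*(p_1,p_2) = 5·p_2/p_1, independent of income; and x_2* = (m − 5·p_2)/p_2.
At the given prices: x_1* = 5·5.6/9.6 = 2.9167.

x_1* = 2.9167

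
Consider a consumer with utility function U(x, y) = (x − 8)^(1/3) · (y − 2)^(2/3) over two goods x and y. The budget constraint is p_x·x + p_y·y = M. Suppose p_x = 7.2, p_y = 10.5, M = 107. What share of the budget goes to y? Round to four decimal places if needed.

Let x' = x−8, y' = y−2. MRS = (1/2)·y'/x' = p_x/p_y.
Substituting into the budget: x* = 8 + 1/3·(M − 8·p_x − 2·p_y)/p_x, and y* = 2 + 2/3·(…)/p_y.
Discretionary income = 107 − 8·7.2 − 2·10.5 = 28.4; x* = 8 + 1/3·28.4/7.2 = 9.3148; y* = 2 + 2/3·28.4/10.5 = 3.8032.
Expenditure on y: 10.5·3.8032 = 39.9333; share = 0.3732.

share on y = 0.3732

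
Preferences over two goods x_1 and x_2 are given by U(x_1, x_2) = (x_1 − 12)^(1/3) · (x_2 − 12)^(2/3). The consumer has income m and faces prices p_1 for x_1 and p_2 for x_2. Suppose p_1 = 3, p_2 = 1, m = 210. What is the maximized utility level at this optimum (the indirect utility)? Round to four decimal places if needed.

V = 59.4347

Let x_1' = x_1−12, x_2' = x_2−12. MRS = (1/2)·x_2'/x_1' = p_1/p_2.
After buying the subsistence bundle (12, 12), a share 1/3 of the remaining income goes to x_1: x_1* = 12 + 1/3·(m − 12p_1 − 12p_2)/p_1.
Discretionary income = 210 − 12·3 − 12·1 = 162; x_1* = 12 + 1/3·162/3 = 30; x_2* = 12 + 2/3·162/1 = 120.
Utility at the optimum: U(30, 120) = 59.4347.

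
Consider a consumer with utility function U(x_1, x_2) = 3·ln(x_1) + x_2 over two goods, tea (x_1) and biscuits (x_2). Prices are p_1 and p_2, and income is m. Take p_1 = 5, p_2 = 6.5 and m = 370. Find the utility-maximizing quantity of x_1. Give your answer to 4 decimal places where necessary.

MU_x_1 = 3/x_1, MU_x_2 = 1. Tangency: 3/x_1 = p_1/p_2.
So x_1*(p_1,p_2) = 3·p_2/p_1, independent of income; and x_2* = (m − 3·p_2)/p_2.
At the given prices: x_1* = 3·6.5/5 = 3.9.

x_1* = 3.9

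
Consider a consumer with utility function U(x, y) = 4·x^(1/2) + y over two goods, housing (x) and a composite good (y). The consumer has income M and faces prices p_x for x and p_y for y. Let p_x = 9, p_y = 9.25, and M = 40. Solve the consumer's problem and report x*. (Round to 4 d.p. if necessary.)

Set MRS = p_x/p_y: 2·x^(−1/2) = p_x/p_y.
Thus x* = (2·p_y/p_x)² — independent of M — with the rest of income spent on y.
Plugging in: x* = (2·9.25/9)² = 4.2253.

x* = 4.2253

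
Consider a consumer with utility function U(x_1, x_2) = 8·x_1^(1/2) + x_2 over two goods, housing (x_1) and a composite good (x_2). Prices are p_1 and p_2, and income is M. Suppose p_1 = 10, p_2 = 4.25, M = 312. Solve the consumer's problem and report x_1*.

x_1* = 2.89

Set MRS = p_1/p_2: 4·x_1^(−1/2) = p_1/p_2.
Thus x_1* = (4·p_2/p_1)² — independent of M — with the rest of income spent on x_2.
Plugging in: x_1* = (4·4.25/10)² = 2.89.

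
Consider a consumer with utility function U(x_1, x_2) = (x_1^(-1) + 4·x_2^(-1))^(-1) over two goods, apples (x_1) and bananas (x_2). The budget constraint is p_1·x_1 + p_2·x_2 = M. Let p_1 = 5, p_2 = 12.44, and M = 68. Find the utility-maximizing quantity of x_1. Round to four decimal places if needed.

x_1* = 3.2734

From the CES first-order condition, (1/4)·(x_2/x_1)^(2) = p_1/p_2.
Hence x_2/x_1 = (4·p_1/p_2)^(1/(2)), i.e. raised to the 0.5 power.
With the ratio pinned down, the budget gives x_1* = M/(p_1 + p_2·(x_2/x_1)) and x_2* = (x_2/x_1)·x_1*.
Numerically x_2/x_1 = 1.267958, so x_1* = 68/(5 + 12.44·1.267958) = 3.2734.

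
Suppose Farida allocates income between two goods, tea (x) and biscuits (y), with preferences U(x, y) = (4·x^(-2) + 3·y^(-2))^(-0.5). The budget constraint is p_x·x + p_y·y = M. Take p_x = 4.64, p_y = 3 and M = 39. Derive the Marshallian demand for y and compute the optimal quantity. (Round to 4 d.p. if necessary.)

y* = 5.2589

MRS = MU_x/MU_y = (4/3)·(y/x)^(3). Set equal to p_x/p_y.
Hence y/x = ((3/4)·p_x/p_y)^(1/(3)), i.e. raised to the 1/3 power.
With the ratio pinned down, the budget gives x* = M/(p_x + p_y·(y/x)) and y* = (y/x)·x*.
Numerically y/x = 1.050718, so x* = 39/(4.64 + 3·1.050718) = 5.005 and y* = 1.050718·5.005 = 5.2589.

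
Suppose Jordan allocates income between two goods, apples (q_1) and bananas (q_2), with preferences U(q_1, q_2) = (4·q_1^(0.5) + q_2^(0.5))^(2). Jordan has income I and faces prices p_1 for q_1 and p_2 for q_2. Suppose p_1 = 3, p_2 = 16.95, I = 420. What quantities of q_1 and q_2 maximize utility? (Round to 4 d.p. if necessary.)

From the CES first-order condition, 4·(q_2/q_1)^(0.5) = p_1/p_2.
Solve for the ratio: q_2/q_1 = [(1/4)·p_1/p_2]^(2).
Substitute q_2 = (q_2/q_1)·q_1 into the budget: q_1* = I/(p_1 + p_2·(q_2/q_1)).
Numerically q_2/q_1 = 0.001958, so q_1* = 420/(3 + 16.95·0.001958) = 138.4683 and q_2* = 0.001958·138.4683 = 0.2711.

q_1* = 138.4683, q_2* = 0.2711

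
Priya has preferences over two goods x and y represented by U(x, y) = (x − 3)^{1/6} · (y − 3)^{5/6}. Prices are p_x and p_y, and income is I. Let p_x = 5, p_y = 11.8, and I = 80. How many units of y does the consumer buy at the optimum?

Let x' = x−3, y' = y−3. MRS = (1/5)·y'/x' = p_x/p_y.
Substituting into the budget: x* = 3 + 1/6·(I − 3·p_x − 3·p_y)/p_x, and y* = 3 + 5/6·(…)/p_y.
Discretionary income = 80 − 3·5 − 3·11.8 = 29.6; y* = 3 + 5/6·29.6/11.8 = 5.0904.

y* = 5.0904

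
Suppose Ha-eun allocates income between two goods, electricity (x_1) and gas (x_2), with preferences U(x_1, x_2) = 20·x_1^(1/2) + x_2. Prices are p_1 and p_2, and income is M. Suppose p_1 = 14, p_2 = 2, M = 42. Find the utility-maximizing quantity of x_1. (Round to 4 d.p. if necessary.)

x_1* = 2.0408

Utility is quasi-linear in x_2; the FOC for x_1 is 10/√x_1 = p_1/p_2.
Solve: √x_1 = 10·p_2/p_1, so x_1*(p_1,p_2) = (10·p_2/p_1)², and x_2* = (M − p_1·x_1*)/p_2.
Plugging in: x_1* = (10·2/14)² = 2.0408.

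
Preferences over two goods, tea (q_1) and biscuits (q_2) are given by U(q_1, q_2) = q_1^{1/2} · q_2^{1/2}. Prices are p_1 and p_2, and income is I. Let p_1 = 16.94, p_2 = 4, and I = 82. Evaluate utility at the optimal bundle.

V = 4.9808

Tangency: MRS = q_2/q_1 = p_1/p_2.
Rearranging, p_2·q_2 = p_1·q_1. Substituting into the budget gives p_1·q_1·(1 + 1) = I.
Demand: q_1*(p_1,p_2,I) = 0.5·I/p_1 and q_2* = 0.5·I/p_2.
At p_1=16.94, p_2=4, I=82: q_1* = 0.5·82/16.94 = 2.4203, q_2* = 10.25.
Utility at the optimum: U(2.4203, 10.25) = 4.9808.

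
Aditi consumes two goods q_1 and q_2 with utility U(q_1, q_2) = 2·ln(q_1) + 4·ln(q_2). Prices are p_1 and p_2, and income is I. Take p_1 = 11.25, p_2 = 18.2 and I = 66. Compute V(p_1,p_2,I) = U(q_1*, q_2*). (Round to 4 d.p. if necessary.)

MU_q_1/MU_q_2 = (2·q_2)/(4·q_1); tangency sets this equal to p_1/p_2.
So 2·p_2·q_2 = 4·p_1·q_1; combined with the budget, a share 1/3 of income goes to q_1.
Demand: q_1*(p_1,p_2,I) = 1/3·I/p_1 and q_2* = 2/3·I/p_2.
At p_1=11.25, p_2=18.2, I=66: q_1* = 1/3·66/11.25 = 1.9556, q_2* = 2.4176.
Utility at the optimum: U(1.9556, 2.4176) = 4.8724.

V = 4.8724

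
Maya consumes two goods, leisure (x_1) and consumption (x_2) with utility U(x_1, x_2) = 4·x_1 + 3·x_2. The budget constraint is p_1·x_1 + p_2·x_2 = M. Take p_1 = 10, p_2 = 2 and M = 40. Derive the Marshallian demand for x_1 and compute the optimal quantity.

Perfect substitutes: compare marginal utility per dollar. 4/p_1 vs 3/p_2 → 0.4 vs 1.5.
x_2 gives more utility per dollar, so spend all income on x_2: x_2* = M/p_2, x_1* = 0.
Numerically: x_1* = 0, x_2* = 20.

x_1* = 0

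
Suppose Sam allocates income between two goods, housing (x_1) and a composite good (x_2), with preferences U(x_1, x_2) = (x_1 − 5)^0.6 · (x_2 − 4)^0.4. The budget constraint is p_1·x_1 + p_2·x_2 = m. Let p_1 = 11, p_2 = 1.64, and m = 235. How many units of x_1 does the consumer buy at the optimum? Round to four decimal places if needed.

x_1* = 14.4604

Discretionary income = 235 − 5·11 − 4·1.64 = 173.44; x_1* = 5 + 0.6·173.44/11 = 14.4604.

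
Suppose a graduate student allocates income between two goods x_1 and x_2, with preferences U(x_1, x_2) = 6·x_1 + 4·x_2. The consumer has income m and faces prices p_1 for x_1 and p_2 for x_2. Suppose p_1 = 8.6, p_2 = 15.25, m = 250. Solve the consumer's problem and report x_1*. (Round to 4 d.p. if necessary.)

Linear utility — the consumer picks whichever good has higher MU/price: 6/8.6 = 0.6977 vs 4/15.25 = 0.2623.
x_1 gives more utility per dollar, so spend all income on x_1: x_1* = m/p_1, x_2* = 0.
Numerically: x_1* = 29.0698, x_2* = 0.

x_1* = 29.0698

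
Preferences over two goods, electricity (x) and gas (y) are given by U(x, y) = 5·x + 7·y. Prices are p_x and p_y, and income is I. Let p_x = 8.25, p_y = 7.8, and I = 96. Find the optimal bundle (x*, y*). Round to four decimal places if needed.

x* = 0, y* = 12.3077

Linear utility — the consumer picks whichever good has higher MU/price: 5/8.25 = 0.6061 vs 7/7.8 = 0.8974.
y gives more utility per dollar, so spend all income on y: y* = I/p_y, x* = 0.
Numerically: x* = 0, y* = 12.3077.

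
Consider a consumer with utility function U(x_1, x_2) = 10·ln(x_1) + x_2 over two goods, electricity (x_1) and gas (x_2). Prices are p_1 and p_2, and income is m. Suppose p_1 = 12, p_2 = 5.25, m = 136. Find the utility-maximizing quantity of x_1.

x_1* = 4.375

Set MRS = p_1/p_2: (10/x_1)/1 = p_1/p_2.
So x_1*(p_1,p_2) = 10·p_2/p_1, independent of income; and x_2* = (m − 10·p_2)/p_2.
At the given prices: x_1* = 10·5.25/12 = 4.375.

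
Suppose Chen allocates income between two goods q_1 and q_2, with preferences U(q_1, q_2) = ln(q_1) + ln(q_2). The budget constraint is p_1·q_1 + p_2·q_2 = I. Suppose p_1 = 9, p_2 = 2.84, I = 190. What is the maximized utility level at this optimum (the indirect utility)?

The MRS is q_2/q_1. Set MRS = p_1/p_2.
Rearranging, p_2·q_2 = p_1·q_1. Substituting into the budget gives p_1·q_1·(1 + 1) = I.
Demand: q_1*(p_1,p_2,I) = 0.5·I/p_1 and q_2* = 0.5·I/p_2.
At p_1=9, p_2=2.84, I=190: q_1* = 0.5·190/9 = 10.5556, q_2* = 33.4507.
Utility at the optimum: U(10.5556, 33.4507) = 5.8667.

V = 5.8667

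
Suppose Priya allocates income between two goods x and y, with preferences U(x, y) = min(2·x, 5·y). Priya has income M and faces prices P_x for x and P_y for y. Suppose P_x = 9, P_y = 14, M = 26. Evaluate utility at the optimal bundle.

Leontief preferences: the optimum is at the kink where x/5 = y/2, i.e. y = (2/5)·x.
Budget: P_x·x + P_y·(2/5)·x = M, so (5·P_x + 2·P_y)·x = 5·M.
Demand: x*(P_x,P_y,M) = 5·M/(5·P_x + 2·P_y), y* = 2·M/(5·P_x + 2·P_y).
Here 5·9 + 2·14 = 73, giving x* = 1.7808 and y* = 0.7123.
Utility at the optimum: U(1.7808, 0.7123) = 3.5616.

V = 3.5616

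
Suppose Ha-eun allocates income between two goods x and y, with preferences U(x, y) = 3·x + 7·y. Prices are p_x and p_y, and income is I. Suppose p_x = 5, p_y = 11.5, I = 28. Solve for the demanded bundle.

x* = 0, y* = 2.4348

y gives more utility per dollar, so spend all income on y: y* = I/p_y, x* = 0.
Numerically: x* = 0, y* = 2.4348.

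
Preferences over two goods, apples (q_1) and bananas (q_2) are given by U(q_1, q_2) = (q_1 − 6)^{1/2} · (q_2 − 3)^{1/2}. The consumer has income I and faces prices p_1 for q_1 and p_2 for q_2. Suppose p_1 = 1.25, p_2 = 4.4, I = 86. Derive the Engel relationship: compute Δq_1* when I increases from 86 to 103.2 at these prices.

Δq_1* = 6.88

This is Cobb-Douglas in (q_1−6, q_2−3): tangency gives 0.5·p_2·(q_2−3) = 0.5·p_1·(q_1−6).
After buying the subsistence bundle (6, 3), a share 0.5 of the remaining income goes to q_1: q_1* = 6 + 0.5·(I − 6p_1 − 3p_2)/p_1.
Discretionary income = 86 − 6·1.25 − 3·4.4 = 65.3; q_1* = 6 + 0.5·65.3/1.25 = 32.12.
At I' = 103.2: q_1* = 39. Change: 39 − 32.12 = 6.88.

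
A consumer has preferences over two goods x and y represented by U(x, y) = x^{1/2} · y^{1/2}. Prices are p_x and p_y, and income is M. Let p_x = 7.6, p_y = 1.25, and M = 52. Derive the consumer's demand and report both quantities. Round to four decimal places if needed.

x* = 3.4211, y* = 20.8

Demand: x*(p_x,p_y,M) = 0.5·M/p_x and y* = 0.5·M/p_y.
At p_x=7.6, p_y=1.25, M=52: x* = 0.5·52/7.6 = 3.4211, y* = 20.8.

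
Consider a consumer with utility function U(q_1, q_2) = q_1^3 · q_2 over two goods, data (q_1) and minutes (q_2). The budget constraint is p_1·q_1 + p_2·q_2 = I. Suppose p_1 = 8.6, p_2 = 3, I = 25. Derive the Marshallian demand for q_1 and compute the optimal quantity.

Tangency: MRS = 3·q_2/q_1 = p_1/p_2.
Rearranging, p_2·q_2 = (1/3)·p_1·q_1. Substituting into the budget gives p_1·q_1·(1 + (1/3)) = I.
Demand: q_1*(p_1,p_2,I) = 0.75·I/p_1 and q_2* = 0.25·I/p_2.
At p_1=8.6, p_2=3, I=25: q_1* = 0.75·25/8.6 = 2.1802.

q_1* = 2.1802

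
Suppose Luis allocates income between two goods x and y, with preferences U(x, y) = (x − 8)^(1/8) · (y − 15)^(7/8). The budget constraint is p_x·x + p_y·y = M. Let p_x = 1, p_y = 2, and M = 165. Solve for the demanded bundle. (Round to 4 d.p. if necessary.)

x* = 23.875, y* = 70.5625

This is Cobb-Douglas in (x−8, y−15): tangency gives 0.125·p_y·(y−15) = 0.875·p_x·(x−8).
Substituting into the budget: x* = 8 + 0.125·(M − 8·p_x − 15·p_y)/p_x, and y* = 15 + 0.875·(…)/p_y.
Discretionary income = 165 − 8·1 − 15·2 = 127; x* = 8 + 0.125·127/1 = 23.875; y* = 15 + 0.875·127/2 = 70.5625.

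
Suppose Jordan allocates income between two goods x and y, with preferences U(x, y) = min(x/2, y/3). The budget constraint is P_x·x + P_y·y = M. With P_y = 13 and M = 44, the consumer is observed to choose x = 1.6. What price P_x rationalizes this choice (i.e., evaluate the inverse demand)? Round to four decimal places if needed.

With perfect complements, no substitution: consume in ratio x:y = 2:3.
Budget: P_x·x + P_y·(3/2)·x = M, so (2·P_x + 3·P_y)·x = 2·M.
Demand: x*(P_x,P_y,M) = 2·M/(2·P_x + 3·P_y), y* = 3·M/(2·P_x + 3·P_y).
Set x* = 1.6 in the demand function and solve for P_x: P_x = 8.

P_x = 8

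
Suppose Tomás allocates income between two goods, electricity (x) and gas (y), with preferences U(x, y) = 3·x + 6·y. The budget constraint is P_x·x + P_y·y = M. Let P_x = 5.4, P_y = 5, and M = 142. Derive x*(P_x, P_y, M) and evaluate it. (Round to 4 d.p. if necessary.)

x* = 0

Perfect substitutes: compare marginal utility per dollar. 3/P_x vs 6/P_y → 0.5556 vs 1.2.
y gives more utility per dollar, so spend all income on y: y* = M/P_y, x* = 0.
Numerically: x* = 0, y* = 28.4.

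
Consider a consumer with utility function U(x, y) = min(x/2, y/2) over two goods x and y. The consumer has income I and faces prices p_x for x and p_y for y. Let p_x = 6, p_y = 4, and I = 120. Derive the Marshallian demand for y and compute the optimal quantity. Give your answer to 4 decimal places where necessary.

y* = 12

Demand: x*(p_x,p_y,I) = 2·I/(2·p_x + 2·p_y), y* = 2·I/(2·p_x + 2·p_y).
Here 2·6 + 2·4 = 20, giving y* = 12.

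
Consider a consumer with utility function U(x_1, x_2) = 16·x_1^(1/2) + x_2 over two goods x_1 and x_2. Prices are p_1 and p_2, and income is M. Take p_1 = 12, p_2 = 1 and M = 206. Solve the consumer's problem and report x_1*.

x_1* = 0.4444

Solve: √x_1 = 8·p_2/p_1, so x_1*(p_1,p_2) = (8·p_2/p_1)², and x_2* = (M − p_1·x_1*)/p_2.
Plugging in: x_1* = (8·1/12)² = 0.4444.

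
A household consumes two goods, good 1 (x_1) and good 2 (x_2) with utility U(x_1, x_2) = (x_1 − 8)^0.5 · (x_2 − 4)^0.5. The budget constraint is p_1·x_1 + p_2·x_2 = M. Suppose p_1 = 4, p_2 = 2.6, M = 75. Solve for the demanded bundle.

Let x_1' = x_1−8, x_2' = x_2−4. MRS = x_2'/x_1' = p_1/p_2.
After buying the subsistence bundle (8, 4), a share 0.5 of the remaining income goes to x_1: x_1* = 8 + 0.5·(M − 8p_1 − 4p_2)/p_1.
Discretionary income = 75 − 8·4 − 4·2.6 = 32.6; x_1* = 8 + 0.5·32.6/4 = 12.075; x_2* = 4 + 0.5·32.6/2.6 = 10.2692.

x_1* = 12.075, x_2* = 10.2692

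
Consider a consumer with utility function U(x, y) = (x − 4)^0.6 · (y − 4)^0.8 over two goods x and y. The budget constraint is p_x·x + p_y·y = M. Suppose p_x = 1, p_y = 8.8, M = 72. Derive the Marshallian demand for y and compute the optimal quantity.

Let x' = x−4, y' = y−4. MRS = (3/4)·y'/x' = p_x/p_y.
After buying the subsistence bundle (4, 4), a share 3/7 of the remaining income goes to x: x* = 4 + 3/7·(M − 4p_x − 4p_y)/p_x.
Discretionary income = 72 − 4·1 − 4·8.8 = 32.8; y* = 4 + 4/7·32.8/8.8 = 6.1299.

y* = 6.1299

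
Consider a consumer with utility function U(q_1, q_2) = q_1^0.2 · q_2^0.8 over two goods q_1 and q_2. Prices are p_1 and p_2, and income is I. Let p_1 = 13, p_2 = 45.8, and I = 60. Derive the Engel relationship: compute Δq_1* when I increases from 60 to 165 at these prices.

Δq_1* = 1.6154

The MRS is (1/4)·q_2/q_1. Set MRS = p_1/p_2.
So 0.2·p_2·q_2 = 0.8·p_1·q_1; combined with the budget, a share 0.2 of income goes to q_1.
Demand: q_1*(p_1,p_2,I) = 0.2·I/p_1 and q_2* = 0.8·I/p_2.
At p_1=13, p_2=45.8, I=60: q_1* = 0.2·60/13 = 0.9231.
At I' = 165: q_1* = 2.5385. Change: 2.5385 − 0.9231 = 1.6154.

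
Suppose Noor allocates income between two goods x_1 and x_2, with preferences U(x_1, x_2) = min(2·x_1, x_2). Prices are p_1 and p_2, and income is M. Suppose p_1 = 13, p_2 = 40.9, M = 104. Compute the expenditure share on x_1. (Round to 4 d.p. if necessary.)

share on x_1 = 0.1371

Leontief preferences: the optimum is at the kink where x_1/1 = x_2/2, i.e. x_2 = 2·x_1.
Budget: p_1·x_1 + p_2·2·x_1 = M, so (p_1 + 2·p_2)·x_1 = M.
Demand: x_1*(p_1,p_2,M) = M/(p_1 + 2·p_2), x_2* = 2·M/(p_1 + 2·p_2).
Here 13 + 2·40.9 = 94.8, giving x_1* = 1.097 and x_2* = 2.1941.
Expenditure on x_1: 13·1.097 = 14.2616; share = 0.1371.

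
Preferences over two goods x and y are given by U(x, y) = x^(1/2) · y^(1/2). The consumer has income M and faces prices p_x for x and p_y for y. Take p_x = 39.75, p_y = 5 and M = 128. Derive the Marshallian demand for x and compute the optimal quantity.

MU_x/MU_y = (0.5·y)/(0.5·x); tangency sets this equal to p_x/p_y.
Rearranging, p_y·y = p_x·x. Substituting into the budget gives p_x·x·(1 + 1) = M.
Demand: x*(p_x,p_y,M) = 0.5·M/p_x and y* = 0.5·M/p_y.
At p_x=39.75, p_y=5, M=128: x* = 0.5·128/39.75 = 1.6101.

x* = 1.6101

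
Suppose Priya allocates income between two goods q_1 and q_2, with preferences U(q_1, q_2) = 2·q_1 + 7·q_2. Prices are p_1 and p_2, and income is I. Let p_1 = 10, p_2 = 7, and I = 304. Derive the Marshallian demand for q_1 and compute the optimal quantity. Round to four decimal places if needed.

q_1* = 0

q_2 gives more utility per dollar, so spend all income on q_2: q_2* = I/p_2, q_1* = 0.
Numerically: q_1* = 0, q_2* = 43.4286.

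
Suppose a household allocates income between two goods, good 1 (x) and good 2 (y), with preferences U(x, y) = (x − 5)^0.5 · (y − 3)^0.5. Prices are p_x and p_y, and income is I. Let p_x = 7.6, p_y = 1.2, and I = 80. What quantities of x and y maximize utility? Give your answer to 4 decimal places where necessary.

This is Cobb-Douglas in (x−5, y−3): tangency gives 0.5·p_y·(y−3) = 0.5·p_x·(x−5).
After buying the subsistence bundle (5, 3), a share 0.5 of the remaining income goes to x: x* = 5 + 0.5·(I − 5p_x − 3p_y)/p_x.
Discretionary income = 80 − 5·7.6 − 3·1.2 = 38.4; x* = 5 + 0.5·38.4/7.6 = 7.5263; y* = 3 + 0.5·38.4/1.2 = 19.

x* = 7.5263, y* = 19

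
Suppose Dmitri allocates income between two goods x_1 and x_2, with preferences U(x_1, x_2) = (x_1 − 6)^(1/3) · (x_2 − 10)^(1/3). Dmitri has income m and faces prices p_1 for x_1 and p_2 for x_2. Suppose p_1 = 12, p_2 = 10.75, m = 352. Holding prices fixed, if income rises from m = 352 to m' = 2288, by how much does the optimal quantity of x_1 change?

Let x_1' = x_1−6, x_2' = x_2−10. MRS = x_2'/x_1' = p_1/p_2.
Substituting into the budget: x_1* = 6 + 0.5·(m − 6·p_1 − 10·p_2)/p_1, and x_2* = 10 + 0.5·(…)/p_2.
Discretionary income = 352 − 6·12 − 10·10.75 = 172.5; x_1* = 6 + 0.5·172.5/12 = 13.1875.
At m' = 2288: x_1* = 93.8542. Change: 93.8542 − 13.1875 = 80.6667.

Δx_1* = 80.6667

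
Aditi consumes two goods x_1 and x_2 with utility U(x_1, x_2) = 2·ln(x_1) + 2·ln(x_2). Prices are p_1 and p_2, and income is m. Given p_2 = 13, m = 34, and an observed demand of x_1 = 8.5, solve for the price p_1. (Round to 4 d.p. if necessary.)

p_1 = 2

The MRS is x_2/x_1. Set MRS = p_1/p_2.
So 2·p_2·x_2 = 2·p_1·x_1; combined with the budget, a share 0.5 of income goes to x_1.
Demand: x_1*(p_1,p_2,m) = 0.5·m/p_1 and x_2* = 0.5·m/p_2.
Set x_1* = 8.5 in the demand function and solve for p_1: p_1 = 2.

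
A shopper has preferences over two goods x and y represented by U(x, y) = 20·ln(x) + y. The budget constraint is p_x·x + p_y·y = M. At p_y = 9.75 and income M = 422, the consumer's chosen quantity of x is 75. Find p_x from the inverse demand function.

Set MRS = p_x/p_y: (20/x)/1 = p_x/p_y.
So x*(p_x,p_y) = 20·p_y/p_x, independent of income; and y* = (M − 20·p_y)/p_y.
Set x* = 75 in the demand function and solve for p_x: p_x = 2.6.

p_x = 2.6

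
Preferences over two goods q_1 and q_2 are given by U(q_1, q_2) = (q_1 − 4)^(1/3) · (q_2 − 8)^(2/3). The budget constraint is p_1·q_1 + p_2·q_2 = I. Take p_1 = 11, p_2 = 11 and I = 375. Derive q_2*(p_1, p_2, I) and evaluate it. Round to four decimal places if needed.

q_2* = 22.7273

MRS = (1/2)·(q_2−8)/(q_1−4). Tangency with p_1/p_2 gives q_2−8 = 2·(p_1/p_2)·(q_1−4).
After buying the subsistence bundle (4, 8), a share 1/3 of the remaining income goes to q_1: q_1* = 4 + 1/3·(I − 4p_1 − 8p_2)/p_1.
Discretionary income = 375 − 4·11 − 8·11 = 243; q_2* = 8 + 2/3·243/11 = 22.7273.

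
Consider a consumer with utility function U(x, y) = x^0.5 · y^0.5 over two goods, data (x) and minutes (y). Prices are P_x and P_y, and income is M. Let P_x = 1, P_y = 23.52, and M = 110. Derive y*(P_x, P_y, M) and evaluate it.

Demand: x*(P_x,P_y,M) = 0.5·M/P_x and y* = 0.5·M/P_y.
At P_x=1, P_y=23.52, M=110: y* = 0.5·110/23.52 = 2.3384.

y* = 2.3384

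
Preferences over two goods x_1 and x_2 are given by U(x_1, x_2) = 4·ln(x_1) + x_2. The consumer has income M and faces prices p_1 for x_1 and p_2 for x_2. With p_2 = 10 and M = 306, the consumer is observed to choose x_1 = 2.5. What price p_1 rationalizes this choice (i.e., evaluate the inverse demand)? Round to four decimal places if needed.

Set MRS = p_1/p_2: (4/x_1)/1 = p_1/p_2.
So x_1*(p_1,p_2) = 4·p_2/p_1, independent of income; and x_2* = (M − 4·p_2)/p_2.
Set x_1* = 2.5 in the demand function and solve for p_1: p_1 = 16.

p_1 = 16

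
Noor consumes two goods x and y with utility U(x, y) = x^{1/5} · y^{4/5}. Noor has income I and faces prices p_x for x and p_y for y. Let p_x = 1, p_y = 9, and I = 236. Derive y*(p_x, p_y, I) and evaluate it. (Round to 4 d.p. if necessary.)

Demand: x*(p_x,p_y,I) = 0.2·I/p_x and y* = 0.8·I/p_y.
At p_x=1, p_y=9, I=236: y* = 0.8·236/9 = 20.9778.

y* = 20.9778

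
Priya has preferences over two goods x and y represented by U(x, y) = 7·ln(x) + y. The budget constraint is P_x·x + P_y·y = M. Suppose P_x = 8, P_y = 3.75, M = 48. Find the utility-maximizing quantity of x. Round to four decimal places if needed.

x* = 3.2812

At the given prices: x* = 7·3.75/8 = 3.2812.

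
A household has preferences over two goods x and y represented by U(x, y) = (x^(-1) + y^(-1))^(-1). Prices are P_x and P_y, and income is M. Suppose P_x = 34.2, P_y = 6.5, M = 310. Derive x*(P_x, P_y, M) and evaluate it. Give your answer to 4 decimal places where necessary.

x* = 6.3124

With the ratio pinned down, the budget gives x* = M/(P_x + P_y·(y/x)) and y* = (y/x)·x*.
Numerically y/x = 2.293804, so x* = 310/(34.2 + 6.5·2.293804) = 6.3124.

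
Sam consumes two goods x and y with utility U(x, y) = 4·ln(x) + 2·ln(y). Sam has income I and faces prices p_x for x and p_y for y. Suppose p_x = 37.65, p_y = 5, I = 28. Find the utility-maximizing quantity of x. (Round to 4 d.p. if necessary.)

Demand: x*(p_x,p_y,I) = 2/3·I/p_x and y* = 1/3·I/p_y.
At p_x=37.65, p_y=5, I=28: x* = 2/3·28/37.65 = 0.4958.

x* = 0.4958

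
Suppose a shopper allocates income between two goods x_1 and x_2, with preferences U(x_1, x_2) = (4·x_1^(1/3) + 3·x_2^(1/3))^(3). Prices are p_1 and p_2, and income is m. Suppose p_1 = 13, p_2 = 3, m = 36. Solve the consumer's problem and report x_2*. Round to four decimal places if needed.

With the ratio pinned down, the budget gives x_1* = m/(p_1 + p_2·(x_2/x_1)) and x_2* = (x_2/x_1)·x_1*.
Numerically x_2/x_1 = 5.859021, so x_1* = 36/(13 + 3·5.859021) = 1.1774 and x_2* = 5.859021·1.1774 = 6.8981.

x_2* = 6.8981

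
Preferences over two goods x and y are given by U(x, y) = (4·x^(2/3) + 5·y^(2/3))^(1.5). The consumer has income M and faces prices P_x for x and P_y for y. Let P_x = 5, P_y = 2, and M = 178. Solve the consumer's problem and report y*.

From the CES first-order condition, (4/5)·(y/x)^(1/3) = P_x/P_y.
Hence y/x = ((5/4)·P_x/P_y)^(1/(1/3)), i.e. raised to the 3 power.
Substitute y = (y/x)·x into the budget: x* = M/(P_x + P_y·(y/x)).
Numerically y/x = 30.517578, so x* = 178/(5 + 2·30.517578) = 2.6955 and y* = 30.517578·2.6955 = 82.2612.

y* = 82.2612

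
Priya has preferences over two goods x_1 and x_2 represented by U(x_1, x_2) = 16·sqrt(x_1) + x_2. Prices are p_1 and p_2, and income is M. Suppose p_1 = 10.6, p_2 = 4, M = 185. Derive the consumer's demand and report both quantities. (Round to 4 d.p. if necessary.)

Plugging in: x_1* = (8·4/10.6)² = 9.1136, x_2* = 22.0991.

x_1* = 9.1136, x_2* = 22.0991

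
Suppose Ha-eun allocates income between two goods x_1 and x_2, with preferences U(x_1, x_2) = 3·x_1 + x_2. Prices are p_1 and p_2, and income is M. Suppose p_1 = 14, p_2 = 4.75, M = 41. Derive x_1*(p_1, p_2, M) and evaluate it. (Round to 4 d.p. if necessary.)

Linear utility — the consumer picks whichever good has higher MU/price: 3/14 = 0.2143 vs 1/4.75 = 0.2105.
x_1 gives more utility per dollar, so spend all income on x_1: x_1* = M/p_1, x_2* = 0.
Numerically: x_1* = 2.9286, x_2* = 0.

x_1* = 2.9286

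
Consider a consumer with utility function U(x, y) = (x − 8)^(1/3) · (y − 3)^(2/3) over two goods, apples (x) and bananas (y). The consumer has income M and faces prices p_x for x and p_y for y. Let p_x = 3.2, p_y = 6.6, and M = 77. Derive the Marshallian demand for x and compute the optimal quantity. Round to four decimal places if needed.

x* = 11.2917

Let x' = x−8, y' = y−3. MRS = (1/2)·y'/x' = p_x/p_y.
After buying the subsistence bundle (8, 3), a share 1/3 of the remaining income goes to x: x* = 8 + 1/3·(M − 8p_x − 3p_y)/p_x.
Discretionary income = 77 − 8·3.2 − 3·6.6 = 31.6; x* = 8 + 1/3·31.6/3.2 = 11.2917.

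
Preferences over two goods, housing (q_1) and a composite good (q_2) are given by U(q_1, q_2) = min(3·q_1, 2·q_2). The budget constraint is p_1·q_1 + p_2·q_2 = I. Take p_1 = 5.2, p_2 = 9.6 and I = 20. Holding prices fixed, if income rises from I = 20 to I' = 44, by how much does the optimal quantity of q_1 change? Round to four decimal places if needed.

Δq_1* = 1.2245

With perfect complements, no substitution: consume in ratio q_1:q_2 = 2:3.
Budget: p_1·q_1 + p_2·(3/2)·q_1 = I, so (2·p_1 + 3·p_2)·q_1 = 2·I.
Demand: q_1*(p_1,p_2,I) = 2·I/(2·p_1 + 3·p_2), q_2* = 3·I/(2·p_1 + 3·p_2).
Here 2·5.2 + 3·9.6 = 39.2, giving q_1* = 1.0204.
At I' = 44: q_1* = 2.2449. Change: 2.2449 − 1.0204 = 1.2245.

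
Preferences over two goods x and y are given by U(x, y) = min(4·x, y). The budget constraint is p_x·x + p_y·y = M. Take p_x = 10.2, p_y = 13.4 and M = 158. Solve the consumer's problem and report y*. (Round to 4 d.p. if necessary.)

With perfect complements, no substitution: consume in ratio x:y = 1:4.
Budget: p_x·x + p_y·4·x = M, so (p_x + 4·p_y)·x = M.
Demand: x*(p_x,p_y,M) = M/(p_x + 4·p_y), y* = 4·M/(p_x + 4·p_y).
Here 10.2 + 4·13.4 = 63.8, giving y* = 9.906.

y* = 9.906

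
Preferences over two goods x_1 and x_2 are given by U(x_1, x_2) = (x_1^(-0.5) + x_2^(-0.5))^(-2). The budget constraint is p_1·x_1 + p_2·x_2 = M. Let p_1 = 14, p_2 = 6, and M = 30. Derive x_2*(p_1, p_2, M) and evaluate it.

Numerically x_2/x_1 = 1.759211, so x_1* = 30/(14 + 6·1.759211) = 1.2217 and x_2* = 1.759211·1.2217 = 2.1493.

x_2* = 2.1493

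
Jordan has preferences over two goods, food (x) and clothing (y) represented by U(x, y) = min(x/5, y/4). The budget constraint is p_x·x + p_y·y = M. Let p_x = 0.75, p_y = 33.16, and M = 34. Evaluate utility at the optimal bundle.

Demand: x*(p_x,p_y,M) = 5·M/(5·p_x + 4·p_y), y* = 4·M/(5·p_x + 4·p_y).
Here 5·0.75 + 4·33.16 = 136.39, giving x* = 1.2464 and y* = 0.9971.
Utility at the optimum: U(1.2464, 0.9971) = 0.2493.

V = 0.2493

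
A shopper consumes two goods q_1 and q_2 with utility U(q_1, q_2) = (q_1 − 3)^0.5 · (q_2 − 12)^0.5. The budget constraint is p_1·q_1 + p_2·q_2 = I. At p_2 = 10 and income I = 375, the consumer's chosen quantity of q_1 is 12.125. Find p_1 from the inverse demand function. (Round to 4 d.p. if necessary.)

p_1 = 12

MRS = (q_2−12)/(q_1−3). Tangency with p_1/p_2 gives q_2−12 = (p_1/p_2)·(q_1−3).
Substituting into the budget: q_1* = 3 + 0.5·(I − 3·p_1 − 12·p_2)/p_1, and q_2* = 12 + 0.5·(…)/p_2.
Set q_1* = 12.125 in the demand function and solve for p_1: p_1 = 12.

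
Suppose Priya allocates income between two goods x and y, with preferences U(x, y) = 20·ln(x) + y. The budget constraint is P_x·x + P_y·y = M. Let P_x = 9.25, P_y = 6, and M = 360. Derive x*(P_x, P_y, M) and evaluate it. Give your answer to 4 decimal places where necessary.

x* = 12.973

At the given prices: x* = 20·6/9.25 = 12.973.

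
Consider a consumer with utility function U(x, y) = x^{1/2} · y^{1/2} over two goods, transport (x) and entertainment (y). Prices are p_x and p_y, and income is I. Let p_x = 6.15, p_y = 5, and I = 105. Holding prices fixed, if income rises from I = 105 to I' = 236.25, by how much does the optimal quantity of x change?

Demand: x*(p_x,p_y,I) = 0.5·I/p_x and y* = 0.5·I/p_y.
At p_x=6.15, p_y=5, I=105: x* = 0.5·105/6.15 = 8.5366.
At I' = 236.25: x* = 19.2073. Change: 19.2073 − 8.5366 = 10.6707.

Δx* = 10.6707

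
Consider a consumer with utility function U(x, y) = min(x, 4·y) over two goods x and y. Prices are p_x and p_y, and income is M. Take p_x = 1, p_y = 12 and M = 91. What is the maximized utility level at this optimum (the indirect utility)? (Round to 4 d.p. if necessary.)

V = 22.75

Leontief preferences: the optimum is at the kink where x/4 = y/1, i.e. y = (1/4)·x.
Budget: p_x·x + p_y·(1/4)·x = M, so (4·p_x + p_y)·x = 4·M.
Demand: x*(p_x,p_y,M) = 4·M/(4·p_x + p_y), y* = M/(4·p_x + p_y).
Here 4·1 + 12 = 16, giving x* = 22.75 and y* = 5.6875.
Utility at the optimum: U(22.75, 5.6875) = 22.75.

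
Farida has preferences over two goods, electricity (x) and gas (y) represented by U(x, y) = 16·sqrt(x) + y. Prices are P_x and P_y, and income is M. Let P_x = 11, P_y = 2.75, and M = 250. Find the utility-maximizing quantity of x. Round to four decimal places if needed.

Set MRS = P_x/P_y: 8·x^(−1/2) = P_x/P_y.
Solve: √x = 8·P_y/P_x, so x*(P_x,P_y) = (8·P_y/P_x)², and y* = (M − P_x·x*)/P_y.
Plugging in: x* = (8·2.75/11)² = 4.

x* = 4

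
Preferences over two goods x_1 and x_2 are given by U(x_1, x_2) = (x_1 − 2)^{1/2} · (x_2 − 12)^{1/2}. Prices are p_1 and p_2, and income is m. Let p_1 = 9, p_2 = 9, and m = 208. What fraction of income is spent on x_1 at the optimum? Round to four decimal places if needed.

MRS = (x_2−12)/(x_1−2). Tangency with p_1/p_2 gives x_2−12 = (p_1/p_2)·(x_1−2).
After buying the subsistence bundle (2, 12), a share 0.5 of the remaining income goes to x_1: x_1* = 2 + 0.5·(m − 2p_1 − 12p_2)/p_1.
Discretionary income = 208 − 2·9 − 12·9 = 82; x_1* = 2 + 0.5·82/9 = 6.5556; x_2* = 12 + 0.5·82/9 = 16.5556.
Expenditure on x_1: 9·6.5556 = 59; share = 0.2837.

share on x_1 = 0.2837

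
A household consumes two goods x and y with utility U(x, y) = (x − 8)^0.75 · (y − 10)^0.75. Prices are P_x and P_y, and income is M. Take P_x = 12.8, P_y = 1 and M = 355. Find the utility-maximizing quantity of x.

x* = 17.4766

This is Cobb-Douglas in (x−8, y−10): tangency gives 0.75·P_y·(y−10) = 0.75·P_x·(x−8).
After buying the subsistence bundle (8, 10), a share 0.5 of the remaining income goes to x: x* = 8 + 0.5·(M − 8P_x − 10P_y)/P_x.
Discretionary income = 355 − 8·12.8 − 10·1 = 242.6; x* = 8 + 0.5·242.6/12.8 = 17.4766.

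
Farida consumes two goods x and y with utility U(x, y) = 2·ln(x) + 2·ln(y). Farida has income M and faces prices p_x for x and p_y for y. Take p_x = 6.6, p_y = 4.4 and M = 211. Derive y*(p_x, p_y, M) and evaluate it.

y* = 23.9773

Tangency: MRS = y/x = p_x/p_y.
So 2·p_y·y = 2·p_x·x; combined with the budget, a share 0.5 of income goes to x.
Demand: x*(p_x,p_y,M) = 0.5·M/p_x and y* = 0.5·M/p_y.
At p_x=6.6, p_y=4.4, M=211: y* = 0.5·211/4.4 = 23.9773.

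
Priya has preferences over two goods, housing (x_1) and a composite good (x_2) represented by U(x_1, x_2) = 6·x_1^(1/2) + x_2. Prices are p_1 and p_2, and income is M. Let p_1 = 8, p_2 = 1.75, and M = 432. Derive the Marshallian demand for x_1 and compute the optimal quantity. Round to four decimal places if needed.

x_1* = 0.4307

Set MRS = p_1/p_2: 3·x_1^(−1/2) = p_1/p_2.
Thus x_1* = (3·p_2/p_1)² — independent of M — with the rest of income spent on x_2.
Plugging in: x_1* = (3·1.75/8)² = 0.4307.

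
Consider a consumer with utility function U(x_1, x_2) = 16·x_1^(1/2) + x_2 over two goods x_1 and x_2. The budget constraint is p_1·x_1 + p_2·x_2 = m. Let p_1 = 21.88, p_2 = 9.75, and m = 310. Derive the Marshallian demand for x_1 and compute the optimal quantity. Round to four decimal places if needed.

x_1* = 12.7085

Set MRS = p_1/p_2: 8·x_1^(−1/2) = p_1/p_2.
Solve: √x_1 = 8·p_2/p_1, so x_1*(p_1,p_2) = (8·p_2/p_1)², and x_2* = (m − p_1·x_1*)/p_2.
Plugging in: x_1* = (8·9.75/21.88)² = 12.7085.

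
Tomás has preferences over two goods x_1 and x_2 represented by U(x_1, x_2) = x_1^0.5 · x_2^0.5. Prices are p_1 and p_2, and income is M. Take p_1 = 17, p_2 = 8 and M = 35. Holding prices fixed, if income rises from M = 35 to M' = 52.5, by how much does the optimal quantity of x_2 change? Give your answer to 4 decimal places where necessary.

Δx_2* = 1.0938

MU_x_1/MU_x_2 = (0.5·x_2)/(0.5·x_1); tangency sets this equal to p_1/p_2.
Rearranging, p_2·x_2 = p_1·x_1. Substituting into the budget gives p_1·x_1·(1 + 1) = M.
Demand: x_1*(p_1,p_2,M) = 0.5·M/p_1 and x_2* = 0.5·M/p_2.
At p_1=17, p_2=8, M=35: x_2* = 0.5·35/8 = 2.1875.
At M' = 52.5: x_2* = 3.2812. Change: 3.2812 − 2.1875 = 1.0938.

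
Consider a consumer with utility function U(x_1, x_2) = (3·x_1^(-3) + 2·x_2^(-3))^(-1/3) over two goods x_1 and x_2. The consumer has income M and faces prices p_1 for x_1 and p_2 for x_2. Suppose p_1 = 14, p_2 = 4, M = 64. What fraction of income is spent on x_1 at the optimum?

MRS = MU_x_1/MU_x_2 = (3/2)·(x_2/x_1)^(4). Set equal to p_1/p_2.
Hence x_2/x_1 = ((2/3)·p_1/p_2)^(1/(4)), i.e. raised to the 0.25 power.
With the ratio pinned down, the budget gives x_1* = M/(p_1 + p_2·(x_2/x_1)) and x_2* = (x_2/x_1)·x_1*.
Numerically x_2/x_1 = 1.235931, so x_1* = 64/(14 + 4·1.235931) = 3.3784 and x_2* = 1.235931·3.3784 = 4.1755.
Expenditure on x_1: 14·3.3784 = 47.298; share = 0.739.

share on x_1 = 0.739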